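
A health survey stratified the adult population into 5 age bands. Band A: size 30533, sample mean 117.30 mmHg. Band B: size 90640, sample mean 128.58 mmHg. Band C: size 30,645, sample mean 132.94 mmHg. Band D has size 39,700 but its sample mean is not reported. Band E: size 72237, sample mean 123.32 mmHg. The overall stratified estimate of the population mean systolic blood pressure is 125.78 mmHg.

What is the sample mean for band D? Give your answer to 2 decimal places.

124.86

Σ Nₕx̄ₕ = N·μ, so 39700·x̄_D = 263755·125.78 − (30533·117.30 + 90640·128.58 + 30645·132.94 + 72237·123.32).
= 33175103.9 − 28218225.24 = 4956878.66.
x̄_D = 4956878.66 / 39700 = 124.8584... → 124.86.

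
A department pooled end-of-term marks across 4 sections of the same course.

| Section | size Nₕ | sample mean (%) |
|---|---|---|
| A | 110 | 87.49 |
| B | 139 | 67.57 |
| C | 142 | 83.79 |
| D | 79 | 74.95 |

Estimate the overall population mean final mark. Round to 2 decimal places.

x̄_st = (Σ Nₕx̄ₕ) / (Σ Nₕ) = (110·87.49 + 139·67.57 + 142·83.79 + 79·74.95) / 470
= 36835.36 / 470 = 78.3731... → 78.37.

78.37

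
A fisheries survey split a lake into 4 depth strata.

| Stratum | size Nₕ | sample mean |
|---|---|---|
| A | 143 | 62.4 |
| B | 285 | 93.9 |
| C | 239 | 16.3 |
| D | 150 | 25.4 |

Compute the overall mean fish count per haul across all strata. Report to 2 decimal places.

53.11

x̄_st = (Σ Nₕx̄ₕ) / (Σ Nₕ) = (143·62.4 + 285·93.9 + 239·16.3 + 150·25.4) / 817
= 43390.4 / 817 = 53.1094... → 53.11.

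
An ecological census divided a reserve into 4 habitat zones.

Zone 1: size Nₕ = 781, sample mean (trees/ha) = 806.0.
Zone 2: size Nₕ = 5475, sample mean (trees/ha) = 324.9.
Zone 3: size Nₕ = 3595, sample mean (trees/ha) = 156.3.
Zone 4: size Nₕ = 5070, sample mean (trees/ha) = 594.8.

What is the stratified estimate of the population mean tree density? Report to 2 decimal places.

401.17

x̄_st = (Σ Nₕx̄ₕ) / (Σ Nₕ) = (781·806.0 + 5475·324.9 + 3595·156.3 + 5070·594.8) / 14921
= 5985848 / 14921 = 401.1694... → 401.17.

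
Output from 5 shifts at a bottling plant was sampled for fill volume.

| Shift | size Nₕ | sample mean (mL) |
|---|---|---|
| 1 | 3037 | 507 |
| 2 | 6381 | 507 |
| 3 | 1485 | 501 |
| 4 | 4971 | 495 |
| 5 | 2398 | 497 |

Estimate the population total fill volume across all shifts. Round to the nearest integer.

9171362

Estimate total by summing Nₕ·x̄ₕ over strata.
3037·507 + 6381·507 + 1485·501 + 4971·495 + 2398·497 = 1539759 + 3235167 + 743985 + 2460645 + 1191806 = 9171362.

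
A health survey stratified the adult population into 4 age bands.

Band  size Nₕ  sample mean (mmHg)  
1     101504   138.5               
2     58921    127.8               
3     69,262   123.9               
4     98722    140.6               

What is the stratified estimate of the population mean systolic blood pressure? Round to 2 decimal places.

x̄_st = (Σ Nₕx̄ₕ) / (Σ Nₕ) = (101504·138.5 + 58921·127.8 + 69262·123.9 + 98722·140.6) / 328409
= 44050282.8 / 328409 = 134.1324... → 134.13.

134.13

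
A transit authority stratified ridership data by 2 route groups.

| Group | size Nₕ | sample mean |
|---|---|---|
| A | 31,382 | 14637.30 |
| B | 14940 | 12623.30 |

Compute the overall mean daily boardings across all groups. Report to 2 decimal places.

N = 46322; weights Wₕ = Nₕ/N = (0.6775, 0.3225).
x̄_st = Σ Wₕ·x̄ₕ = 0.6775·14637.30 + 0.3225·12623.30 ≈ 13987.7348...
→ 13987.73.

13987.73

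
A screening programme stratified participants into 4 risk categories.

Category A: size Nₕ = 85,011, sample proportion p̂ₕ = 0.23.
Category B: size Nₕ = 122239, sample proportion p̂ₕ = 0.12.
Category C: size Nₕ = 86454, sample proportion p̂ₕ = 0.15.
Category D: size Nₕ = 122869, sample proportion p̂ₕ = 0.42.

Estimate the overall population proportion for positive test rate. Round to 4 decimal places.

N = 85011 + 122239 + 86454 + 122869 = 416573.
Overall proportion = Σ (Nₕ/N)·p̂ₕ.
Σ Nₕp̂ₕ = 19552.53 + 14668.68 + 12968.1 + 51604.98 = 98794.29.
98794.29 / 416573 = 0.237160... → 0.2372.

0.2372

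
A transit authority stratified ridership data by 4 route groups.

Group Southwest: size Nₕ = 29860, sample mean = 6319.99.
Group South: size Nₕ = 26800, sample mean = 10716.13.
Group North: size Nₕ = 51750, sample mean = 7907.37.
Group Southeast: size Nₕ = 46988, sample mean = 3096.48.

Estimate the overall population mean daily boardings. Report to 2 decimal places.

6632.07

N = 29860 + 26800 + 51750 + 46988 = 155398.
Overall mean = Σ (Nₕ/N)·x̄ₕ — weight by population share, not a simple average.
Σ Nₕx̄ₕ = 29860·6319.99 + 26800·10716.13 + 51750·7907.37 + 46988·3096.48 = 188714901.4 + 287192284 + 409206397.5 + 145497402.24 = 1030610985.14.
Divide by N: 1030610985.14 / 155398 = 6632.0737... → 6632.07.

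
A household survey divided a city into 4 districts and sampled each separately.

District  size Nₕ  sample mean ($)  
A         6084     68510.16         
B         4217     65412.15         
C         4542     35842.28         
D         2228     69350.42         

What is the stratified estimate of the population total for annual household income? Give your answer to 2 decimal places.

A: 6084·68510.16 = 416815813.44
B: 4217·65412.15 = 275843036.55
C: 4542·35842.28 = 162795635.76
D: 2228·69350.42 = 154512735.76
τ̂ = Σ Nₕx̄ₕ = 1009967221.51.

1009967221.51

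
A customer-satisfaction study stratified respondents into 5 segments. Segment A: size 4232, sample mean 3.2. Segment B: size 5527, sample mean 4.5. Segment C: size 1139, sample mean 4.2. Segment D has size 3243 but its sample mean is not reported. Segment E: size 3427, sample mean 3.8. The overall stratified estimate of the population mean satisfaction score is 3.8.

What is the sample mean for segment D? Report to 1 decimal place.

N = 4232 + 5527 + 1139 + 3243 + 3427 = 17568.
Overall total = μ·N = 3.8·17568 = 66758.4.
Subtract the known strata: 4232·3.2 + 5527·4.5 + 1139·4.2 + 3427·3.8 = 56220.3.
Remaining total for segment D: 66758.4 − 56220.3 = 10538.1.
Divide by its size: 10538.1 / 3243 = 3.249... → 3.2.

3.2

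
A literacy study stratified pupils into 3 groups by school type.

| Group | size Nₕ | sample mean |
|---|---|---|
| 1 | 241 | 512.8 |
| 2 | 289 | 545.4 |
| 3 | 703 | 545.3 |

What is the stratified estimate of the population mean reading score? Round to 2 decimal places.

x̄_st = (Σ Nₕx̄ₕ) / (Σ Nₕ) = (241·512.8 + 289·545.4 + 703·545.3) / 1233
= 664551.3 / 1233 = 538.9710... → 538.97.

538.97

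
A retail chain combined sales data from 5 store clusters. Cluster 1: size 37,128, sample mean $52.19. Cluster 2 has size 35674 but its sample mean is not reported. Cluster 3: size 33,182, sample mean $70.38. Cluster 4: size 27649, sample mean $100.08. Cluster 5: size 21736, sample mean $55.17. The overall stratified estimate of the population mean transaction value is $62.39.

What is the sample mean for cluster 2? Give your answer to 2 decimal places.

40.76

Σ Nₕx̄ₕ = N·μ, so 35674·x̄_2 = 155369·62.39 − (37128·52.19 + 33182·70.38 + 27649·100.08 + 21736·55.17).
= 9693471.91 − 8239346.52 = 1454125.39.
x̄_2 = 1454125.39 / 35674 = 40.7615... → 40.76.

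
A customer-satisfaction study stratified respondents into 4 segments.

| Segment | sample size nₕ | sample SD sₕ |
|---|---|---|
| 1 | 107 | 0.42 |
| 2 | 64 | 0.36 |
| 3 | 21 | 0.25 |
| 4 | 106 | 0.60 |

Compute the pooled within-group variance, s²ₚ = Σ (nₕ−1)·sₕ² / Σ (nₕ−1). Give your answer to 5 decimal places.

Degrees of freedom: 106 + 63 + 20 + 105 = 294.
Σ(nₕ−1)sₕ² = 106·0.1764 + 63·0.1296 + 20·0.0625 + 105·0.36 = 65.9132.
s²ₚ = 65.9132 / 294 = 0.2241946... → 0.22419.

0.22419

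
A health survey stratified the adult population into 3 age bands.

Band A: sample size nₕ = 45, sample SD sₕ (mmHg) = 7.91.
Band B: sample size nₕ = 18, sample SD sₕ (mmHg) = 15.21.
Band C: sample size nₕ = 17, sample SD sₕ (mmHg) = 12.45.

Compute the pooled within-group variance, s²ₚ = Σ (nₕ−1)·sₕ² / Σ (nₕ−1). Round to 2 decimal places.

Degrees of freedom: 44 + 17 + 16 = 77.
Σ(nₕ−1)sₕ² = 44·62.5681 + 17·231.3441 + 16·155.0025 = 9165.8861.
s²ₚ = 9165.8861 / 77 = 119.0375... → 119.04.

119.04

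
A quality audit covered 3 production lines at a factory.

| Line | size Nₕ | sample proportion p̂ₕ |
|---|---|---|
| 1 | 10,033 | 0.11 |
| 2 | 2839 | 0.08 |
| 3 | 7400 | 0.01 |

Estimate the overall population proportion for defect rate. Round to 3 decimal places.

0.069

N = 10033 + 2839 + 7400 = 20272.
Overall proportion = Σ (Nₕ/N)·p̂ₕ.
Σ Nₕp̂ₕ = 1103.63 + 227.12 + 74 = 1404.75.
1404.75 / 20272 = 0.06930... → 0.069.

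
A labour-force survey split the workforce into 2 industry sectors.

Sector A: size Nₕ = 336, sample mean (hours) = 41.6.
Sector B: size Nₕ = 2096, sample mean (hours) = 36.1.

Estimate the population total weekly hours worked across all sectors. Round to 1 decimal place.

A: 336·41.6 = 13977.6
B: 2096·36.1 = 75665.6
τ̂ = Σ Nₕx̄ₕ = 89643.2.

89643.2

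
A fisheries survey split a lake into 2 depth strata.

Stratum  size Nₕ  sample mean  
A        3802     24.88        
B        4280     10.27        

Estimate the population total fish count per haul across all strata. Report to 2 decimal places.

A: 3802·24.88 = 94593.76
B: 4280·10.27 = 43955.6
τ̂ = Σ Nₕx̄ₕ = 138549.36.

138549.36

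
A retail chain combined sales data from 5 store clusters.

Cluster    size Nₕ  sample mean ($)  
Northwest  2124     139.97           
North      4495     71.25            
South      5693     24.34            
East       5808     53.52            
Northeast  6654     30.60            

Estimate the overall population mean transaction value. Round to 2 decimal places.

x̄_st = (Σ Nₕx̄ₕ) / (Σ Nₕ) = (2124·139.97 + 4495·71.25 + 5693·24.34 + 5808·53.52 + 6654·30.60) / 24774
= 1270589.21 / 24774 = 51.2872... → 51.29.

51.29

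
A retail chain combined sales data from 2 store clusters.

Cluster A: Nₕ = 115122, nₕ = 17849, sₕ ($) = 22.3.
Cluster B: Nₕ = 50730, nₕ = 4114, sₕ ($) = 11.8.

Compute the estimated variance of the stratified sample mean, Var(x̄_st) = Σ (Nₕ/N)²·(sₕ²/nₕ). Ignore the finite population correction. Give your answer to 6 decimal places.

N = 165852; Wₕ = Nₕ/N.
cluster A: (115122/165852)²·22.3²/17849 = 0.013423664
cluster B: (50730/165852)²·11.8²/4114 = 0.003166562
Sum = 0.016590226 → 0.016590.

0.016590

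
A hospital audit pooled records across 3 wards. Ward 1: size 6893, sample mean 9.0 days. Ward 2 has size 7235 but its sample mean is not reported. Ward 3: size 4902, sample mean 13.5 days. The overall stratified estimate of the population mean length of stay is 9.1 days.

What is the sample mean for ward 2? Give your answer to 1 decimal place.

N = 6893 + 7235 + 4902 = 19030.
Overall total = μ·N = 9.1·19030 = 173173.
Subtract the known strata: 6893·9.0 + 4902·13.5 = 128214.
Remaining total for ward 2: 173173 − 128214 = 44959.
Divide by its size: 44959 / 7235 = 6.214... → 6.2.

6.2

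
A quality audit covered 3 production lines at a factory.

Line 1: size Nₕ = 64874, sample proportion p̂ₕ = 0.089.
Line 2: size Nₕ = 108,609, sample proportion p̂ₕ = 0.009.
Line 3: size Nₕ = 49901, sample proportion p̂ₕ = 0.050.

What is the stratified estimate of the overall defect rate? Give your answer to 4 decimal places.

Wₕ = Nₕ/N with N = 223384: 0.2904, 0.4862, 0.2234.
p̂_st = 0.2904·0.089 + 0.4862·0.009 + 0.2234·0.050 ≈ 0.041392... → 0.0414.

0.0414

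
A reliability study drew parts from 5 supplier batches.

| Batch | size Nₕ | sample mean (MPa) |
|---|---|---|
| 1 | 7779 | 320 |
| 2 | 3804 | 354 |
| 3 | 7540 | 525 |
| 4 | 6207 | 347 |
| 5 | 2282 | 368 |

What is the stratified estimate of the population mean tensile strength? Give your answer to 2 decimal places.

N = 7779 + 3804 + 7540 + 6207 + 2282 = 27612.
Overall mean = Σ (Nₕ/N)·x̄ₕ — weight by population share, not a simple average.
Σ Nₕx̄ₕ = 7779·320 + 3804·354 + 7540·525 + 6207·347 + 2282·368 = 2489280 + 1346616 + 3958500 + 2153829 + 839776 = 10788001.
Divide by N: 10788001 / 27612 = 390.6997... → 390.70.

390.70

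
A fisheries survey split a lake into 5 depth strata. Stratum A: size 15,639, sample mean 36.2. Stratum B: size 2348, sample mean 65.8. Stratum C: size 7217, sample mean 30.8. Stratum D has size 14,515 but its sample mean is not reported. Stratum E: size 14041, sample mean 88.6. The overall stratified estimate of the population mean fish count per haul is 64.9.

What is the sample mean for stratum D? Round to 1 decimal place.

89.7

Σ Nₕx̄ₕ = N·μ, so 14515·x̄_D = 53760·64.9 − (15639·36.2 + 2348·65.8 + 7217·30.8 + 14041·88.6).
= 3489024 − 2186946.4 = 1302077.6.
x̄_D = 1302077.6 / 14515 = 89.706... → 89.7.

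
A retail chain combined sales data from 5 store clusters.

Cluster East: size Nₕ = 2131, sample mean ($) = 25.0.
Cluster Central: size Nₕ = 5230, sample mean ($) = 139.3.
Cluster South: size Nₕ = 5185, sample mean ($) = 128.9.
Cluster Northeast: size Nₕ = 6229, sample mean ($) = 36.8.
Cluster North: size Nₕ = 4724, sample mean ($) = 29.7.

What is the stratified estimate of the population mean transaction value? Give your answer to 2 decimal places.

N = 2131 + 5230 + 5185 + 6229 + 4724 = 23499.
Overall mean = Σ (Nₕ/N)·x̄ₕ — weight by population share, not a simple average.
Σ Nₕx̄ₕ = 2131·25.0 + 5230·139.3 + 5185·128.9 + 6229·36.8 + 4724·29.7 = 53275 + 728539 + 668346.5 + 229227.2 + 140302.8 = 1819690.5.
Divide by N: 1819690.5 / 23499 = 77.4369... → 77.44.

77.44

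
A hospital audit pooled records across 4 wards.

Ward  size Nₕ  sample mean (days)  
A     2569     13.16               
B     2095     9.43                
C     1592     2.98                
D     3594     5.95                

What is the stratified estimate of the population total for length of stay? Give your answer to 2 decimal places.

Estimate total by summing Nₕ·x̄ₕ over strata.
2569·13.16 + 2095·9.43 + 1592·2.98 + 3594·5.95 = 33808.04 + 19755.85 + 4744.16 + 21384.3 = 79692.35.

79692.35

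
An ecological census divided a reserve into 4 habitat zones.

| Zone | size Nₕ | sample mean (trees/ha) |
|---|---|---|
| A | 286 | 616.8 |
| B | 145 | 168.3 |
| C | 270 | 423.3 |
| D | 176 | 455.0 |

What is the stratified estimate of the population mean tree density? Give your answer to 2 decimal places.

450.60

N = 286 + 145 + 270 + 176 = 877.
The stratified mean weights each stratum mean by its population share Nₕ/N.
Σ Nₕx̄ₕ = 286·616.8 + 145·168.3 + 270·423.3 + 176·455.0 = 176404.8 + 24403.5 + 114291 + 80080 = 395179.3.
Divide by N: 395179.3 / 877 = 450.6035... → 450.60.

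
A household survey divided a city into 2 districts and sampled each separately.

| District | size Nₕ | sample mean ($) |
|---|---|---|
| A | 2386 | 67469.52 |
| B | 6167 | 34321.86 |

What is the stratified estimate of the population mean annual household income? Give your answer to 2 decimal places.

43568.94

N = 2386 + 6167 = 8553.
Weight each subgroup mean by Nₕ/N and sum.
Σ Nₕx̄ₕ = 2386·67469.52 + 6167·34321.86 = 160982274.72 + 211662910.62 = 372645185.34.
Divide by N: 372645185.34 / 8553 = 43568.9449... → 43568.94.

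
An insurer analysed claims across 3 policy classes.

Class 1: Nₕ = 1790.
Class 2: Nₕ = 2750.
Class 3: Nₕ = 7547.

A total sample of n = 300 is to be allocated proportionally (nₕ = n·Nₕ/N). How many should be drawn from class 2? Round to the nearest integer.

68

Share of class 2 = 2750/12087 = 0.22752.
Allocate 300 × 0.22752 = 68.255... → 68.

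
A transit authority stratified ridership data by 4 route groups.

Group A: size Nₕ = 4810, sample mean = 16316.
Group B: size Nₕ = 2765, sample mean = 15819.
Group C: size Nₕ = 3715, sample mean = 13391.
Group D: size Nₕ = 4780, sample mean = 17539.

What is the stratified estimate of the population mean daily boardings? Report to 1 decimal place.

N = 16070; weights Wₕ = Nₕ/N = (0.2993, 0.1721, 0.2312, 0.2974).
x̄_st = Σ Wₕ·x̄ₕ = 0.2993·16316 + 0.1721·15819 + 0.2312·13391 + 0.2974·17539 ≈ 15918.076...
→ 15918.1.

15918.1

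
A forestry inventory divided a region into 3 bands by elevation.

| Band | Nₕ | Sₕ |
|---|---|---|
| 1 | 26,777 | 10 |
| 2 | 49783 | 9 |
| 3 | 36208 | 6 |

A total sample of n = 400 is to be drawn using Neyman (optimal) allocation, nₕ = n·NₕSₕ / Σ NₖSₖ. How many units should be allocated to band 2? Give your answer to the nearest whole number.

192

1: NₕSₕ = 26777·10 = 267770
2: NₕSₕ = 49783·9 = 448047
3: NₕSₕ = 36208·6 = 217248
Σ NₕSₕ = 933065.
n_2 = 400·448047/933065 = 192.075... → 192.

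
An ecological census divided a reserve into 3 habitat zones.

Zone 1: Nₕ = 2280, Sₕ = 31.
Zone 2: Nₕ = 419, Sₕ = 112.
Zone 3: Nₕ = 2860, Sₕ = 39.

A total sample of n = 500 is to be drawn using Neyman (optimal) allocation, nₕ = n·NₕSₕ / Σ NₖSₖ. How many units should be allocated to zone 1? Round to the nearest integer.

Σ NₕSₕ = 2280·31 + 419·112 + 2860·39 = 229148.
Share for 1: 70680/229148 = 0.30845.
n_1 = 500 × 0.30845 = 154.223... → 154.

154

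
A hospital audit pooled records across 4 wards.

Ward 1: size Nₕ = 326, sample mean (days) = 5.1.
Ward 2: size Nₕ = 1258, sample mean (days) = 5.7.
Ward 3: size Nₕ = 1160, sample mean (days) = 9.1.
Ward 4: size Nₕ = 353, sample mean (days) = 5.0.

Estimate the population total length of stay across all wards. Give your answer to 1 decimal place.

21154.2

Population total = Σ Nₕ·x̄ₕ (each stratum's size times its mean).
326·5.1 + 1258·5.7 + 1160·9.1 + 353·5.0 = 1662.6 + 7170.6 + 10556 + 1765 = 21154.2.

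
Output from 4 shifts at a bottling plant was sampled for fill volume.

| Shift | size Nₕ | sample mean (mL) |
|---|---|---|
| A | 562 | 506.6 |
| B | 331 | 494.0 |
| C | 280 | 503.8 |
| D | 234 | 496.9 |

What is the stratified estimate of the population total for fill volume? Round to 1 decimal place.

Population total = Σ Nₕ·x̄ₕ (each stratum's size times its mean).
562·506.6 + 331·494.0 + 280·503.8 + 234·496.9 = 284709.2 + 163514 + 141064 + 116274.6 = 705561.8.

705561.8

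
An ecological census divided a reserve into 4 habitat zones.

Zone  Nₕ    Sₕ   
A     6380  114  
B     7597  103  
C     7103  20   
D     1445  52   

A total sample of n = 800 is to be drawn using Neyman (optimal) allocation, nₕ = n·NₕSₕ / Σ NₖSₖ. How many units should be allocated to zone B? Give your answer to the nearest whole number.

Σ NₕSₕ = 6380·114 + 7597·103 + 7103·20 + 1445·52 = 1727011.
Share for B: 782491/1727011 = 0.45309.
n_B = 800 × 0.45309 = 362.472... → 362.

362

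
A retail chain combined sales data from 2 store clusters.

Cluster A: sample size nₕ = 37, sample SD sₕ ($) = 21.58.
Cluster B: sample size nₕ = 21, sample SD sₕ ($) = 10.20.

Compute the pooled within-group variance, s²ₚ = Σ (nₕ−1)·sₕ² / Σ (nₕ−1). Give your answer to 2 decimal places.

A: (37−1)·21.58² = 36·465.6964 = 16765.0704
B: (21−1)·10.20² = 20·104.04 = 2080.8
Numerator = 18845.8704; denominator = Σ(nₕ−1) = 56.
s²ₚ = 18845.8704/56 = 336.5334 → 336.53.

336.53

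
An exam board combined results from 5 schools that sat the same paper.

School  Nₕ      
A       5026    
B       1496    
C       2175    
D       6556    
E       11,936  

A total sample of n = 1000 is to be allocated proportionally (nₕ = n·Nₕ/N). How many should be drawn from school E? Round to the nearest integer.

Share of school E = 11936/27189 = 0.43900.
Allocate 1000 × 0.43900 = 439.001... → 439.

439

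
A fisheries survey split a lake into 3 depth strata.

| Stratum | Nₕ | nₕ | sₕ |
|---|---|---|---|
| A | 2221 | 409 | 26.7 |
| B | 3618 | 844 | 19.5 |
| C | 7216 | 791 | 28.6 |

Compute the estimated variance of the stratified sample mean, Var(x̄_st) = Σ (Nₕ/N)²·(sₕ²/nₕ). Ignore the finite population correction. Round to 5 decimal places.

N = 13055; Wₕ = Nₕ/N.
stratum A: (2221/13055)²·26.7²/409 = 0.05044784
stratum B: (3618/13055)²·19.5²/844 = 0.03460271
stratum C: (7216/13055)²·28.6²/791 = 0.31593292
Sum = 0.40098347 → 0.40098.

0.40098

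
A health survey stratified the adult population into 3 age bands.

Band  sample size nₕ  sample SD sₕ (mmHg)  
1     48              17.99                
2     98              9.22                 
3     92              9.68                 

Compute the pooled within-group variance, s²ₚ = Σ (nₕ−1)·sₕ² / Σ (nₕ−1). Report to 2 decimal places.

Degrees of freedom: 47 + 97 + 91 = 235.
Σ(nₕ−1)sₕ² = 47·323.6401 + 97·85.0084 + 91·93.7024 = 31983.8179.
s²ₚ = 31983.8179 / 235 = 136.1014... → 136.10.

136.10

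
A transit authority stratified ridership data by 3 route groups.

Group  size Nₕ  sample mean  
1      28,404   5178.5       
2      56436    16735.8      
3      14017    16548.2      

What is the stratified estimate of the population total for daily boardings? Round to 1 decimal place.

1323547842.2

Population total = Σ Nₕ·x̄ₕ (each stratum's size times its mean).
28404·5178.5 + 56436·16735.8 + 14017·16548.2 = 147090114 + 944501608.8 + 231956119.4 = 1323547842.2.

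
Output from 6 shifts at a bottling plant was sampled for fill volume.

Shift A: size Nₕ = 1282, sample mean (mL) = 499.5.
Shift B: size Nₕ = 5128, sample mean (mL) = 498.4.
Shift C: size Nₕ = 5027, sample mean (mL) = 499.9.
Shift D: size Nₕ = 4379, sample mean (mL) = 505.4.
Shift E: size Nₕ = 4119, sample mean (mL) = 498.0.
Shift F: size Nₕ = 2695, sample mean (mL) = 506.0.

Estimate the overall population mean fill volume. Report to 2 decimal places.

x̄_st = (Σ Nₕx̄ₕ) / (Σ Nₕ) = (1282·499.5 + 5128·498.4 + 5027·499.9 + 4379·505.4 + 4119·498.0 + 2695·506.0) / 22630
= 11337230.1 / 22630 = 500.9823... → 500.98.

500.98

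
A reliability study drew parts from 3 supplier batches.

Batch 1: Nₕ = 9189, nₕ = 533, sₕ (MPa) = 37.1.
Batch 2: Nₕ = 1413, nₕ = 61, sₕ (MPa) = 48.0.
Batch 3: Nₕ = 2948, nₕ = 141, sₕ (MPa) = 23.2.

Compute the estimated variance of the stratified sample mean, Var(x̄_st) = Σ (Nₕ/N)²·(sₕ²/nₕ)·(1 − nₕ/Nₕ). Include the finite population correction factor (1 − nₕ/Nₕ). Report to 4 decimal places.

1.6838

N = 13550; Wₕ = Nₕ/N.
batch 1: (9189/13550)²·37.1²/533·(1 − 533/9189) = 1.1187358
batch 2: (1413/13550)²·48.0²/61·(1 − 61/1413) = 0.3930003
batch 3: (2948/13550)²·23.2²/141·(1 − 141/2948) = 0.1720474
Sum = 1.6837835 → 1.6838.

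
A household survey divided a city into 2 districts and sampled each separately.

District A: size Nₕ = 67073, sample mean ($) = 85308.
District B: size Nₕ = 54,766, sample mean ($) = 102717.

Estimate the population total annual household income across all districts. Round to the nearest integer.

A: 67073·85308 = 5721863484
B: 54766·102717 = 5625399222
τ̂ = Σ Nₕx̄ₕ = 11347262706.

11347262706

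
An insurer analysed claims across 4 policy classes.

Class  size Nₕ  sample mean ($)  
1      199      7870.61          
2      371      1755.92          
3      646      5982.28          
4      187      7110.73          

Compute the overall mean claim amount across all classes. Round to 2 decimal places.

x̄_st = (Σ Nₕx̄ₕ) / (Σ Nₕ) = (199·7870.61 + 371·1755.92 + 646·5982.28 + 187·7110.73) / 1403
= 7411957.1 / 1403 = 5282.9345... → 5282.93.

5282.93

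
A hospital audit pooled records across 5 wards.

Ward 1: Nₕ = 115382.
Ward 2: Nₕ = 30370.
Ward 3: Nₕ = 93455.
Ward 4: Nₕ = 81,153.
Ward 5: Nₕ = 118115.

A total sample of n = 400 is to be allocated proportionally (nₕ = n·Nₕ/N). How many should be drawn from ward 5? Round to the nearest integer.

108

Share of ward 5 = 118115/438475 = 0.26938.
Allocate 400 × 0.26938 = 107.751... → 108.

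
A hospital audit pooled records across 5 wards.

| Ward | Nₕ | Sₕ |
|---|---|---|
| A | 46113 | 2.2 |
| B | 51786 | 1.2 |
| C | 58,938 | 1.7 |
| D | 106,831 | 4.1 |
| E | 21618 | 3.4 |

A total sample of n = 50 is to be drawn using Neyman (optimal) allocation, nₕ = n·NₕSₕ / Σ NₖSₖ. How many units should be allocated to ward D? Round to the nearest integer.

28

A: NₕSₕ = 46113·2.2 = 101448.6
B: NₕSₕ = 51786·1.2 = 62143.2
C: NₕSₕ = 58938·1.7 = 100194.6
D: NₕSₕ = 106831·4.1 = 438007.1
E: NₕSₕ = 21618·3.4 = 73501.2
Σ NₕSₕ = 775294.7.
n_D = 50·438007.1/775294.7 = 28.248... → 28.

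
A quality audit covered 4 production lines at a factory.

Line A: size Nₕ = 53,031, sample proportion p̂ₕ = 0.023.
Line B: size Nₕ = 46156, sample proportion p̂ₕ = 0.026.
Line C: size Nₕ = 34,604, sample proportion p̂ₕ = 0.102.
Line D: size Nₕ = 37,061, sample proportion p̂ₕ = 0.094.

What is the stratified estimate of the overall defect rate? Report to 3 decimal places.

0.055

N = 53031 + 46156 + 34604 + 37061 = 170852.
Overall proportion = Σ (Nₕ/N)·p̂ₕ.
Σ Nₕp̂ₕ = 1219.713 + 1200.056 + 3529.608 + 3483.734 = 9433.111.
9433.111 / 170852 = 0.05521... → 0.055.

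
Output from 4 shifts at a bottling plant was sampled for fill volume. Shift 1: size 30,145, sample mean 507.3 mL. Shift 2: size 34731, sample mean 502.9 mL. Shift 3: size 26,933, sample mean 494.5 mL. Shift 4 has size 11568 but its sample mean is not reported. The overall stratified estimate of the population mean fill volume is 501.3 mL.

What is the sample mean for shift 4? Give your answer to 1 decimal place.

496.7

Σ Nₕx̄ₕ = N·μ, so 11568·x̄_4 = 103377·501.3 − (30145·507.3 + 34731·502.9 + 26933·494.5).
= 51822890.1 − 46077146.9 = 5745743.2.
x̄_4 = 5745743.2 / 11568 = 496.693... → 496.7.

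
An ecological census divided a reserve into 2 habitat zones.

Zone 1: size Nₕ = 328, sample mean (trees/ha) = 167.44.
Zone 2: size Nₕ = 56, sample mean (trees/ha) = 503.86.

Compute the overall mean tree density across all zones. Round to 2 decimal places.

216.50

x̄_st = (Σ Nₕx̄ₕ) / (Σ Nₕ) = (328·167.44 + 56·503.86) / 384
= 83136.48 / 384 = 216.5013... → 216.50.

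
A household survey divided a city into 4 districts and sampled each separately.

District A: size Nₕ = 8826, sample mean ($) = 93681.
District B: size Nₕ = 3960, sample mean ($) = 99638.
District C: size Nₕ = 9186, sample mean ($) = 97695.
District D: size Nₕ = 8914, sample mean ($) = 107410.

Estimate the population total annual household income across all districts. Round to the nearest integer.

3076273996

Estimate total by summing Nₕ·x̄ₕ over strata.
8826·93681 + 3960·99638 + 9186·97695 + 8914·107410 = 826828506 + 394566480 + 897426270 + 957452740 = 3076273996.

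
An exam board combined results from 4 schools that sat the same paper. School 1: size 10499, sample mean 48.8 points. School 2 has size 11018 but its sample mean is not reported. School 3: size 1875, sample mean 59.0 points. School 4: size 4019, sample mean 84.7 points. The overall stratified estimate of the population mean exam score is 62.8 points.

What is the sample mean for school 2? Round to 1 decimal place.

N = 10499 + 11018 + 1875 + 4019 = 27411.
Overall total = μ·N = 62.8·27411 = 1721410.8.
Subtract the known strata: 10499·48.8 + 1875·59.0 + 4019·84.7 = 963385.5.
Remaining total for school 2: 1721410.8 − 963385.5 = 758025.3.
Divide by its size: 758025.3 / 11018 = 68.799... → 68.8.

68.8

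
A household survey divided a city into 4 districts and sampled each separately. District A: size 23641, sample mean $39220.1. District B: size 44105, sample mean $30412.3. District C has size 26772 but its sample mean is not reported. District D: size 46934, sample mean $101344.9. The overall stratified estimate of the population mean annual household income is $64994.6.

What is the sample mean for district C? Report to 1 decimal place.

Σ Nₕx̄ₕ = N·μ, so 26772·x̄_C = 141452·64994.6 − (23641·39220.1 + 44105·30412.3 + 46934·101344.9).
= 9193616159.2 − 7025058412.2 = 2168557747.
x̄_C = 2168557747 / 26772 = 81000.962... → 81001.0.

81001.0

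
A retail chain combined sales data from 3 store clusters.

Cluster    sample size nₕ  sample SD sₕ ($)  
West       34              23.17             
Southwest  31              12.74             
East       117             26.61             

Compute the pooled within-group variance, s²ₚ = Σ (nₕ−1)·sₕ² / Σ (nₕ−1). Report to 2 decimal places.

585.05

West: (34−1)·23.17² = 33·536.8489 = 17716.0137
Southwest: (31−1)·12.74² = 30·162.3076 = 4869.228
East: (117−1)·26.61² = 116·708.0921 = 82138.6836
Numerator = 104723.9253; denominator = Σ(nₕ−1) = 179.
s²ₚ = 104723.9253/179 = 585.0499... → 585.05.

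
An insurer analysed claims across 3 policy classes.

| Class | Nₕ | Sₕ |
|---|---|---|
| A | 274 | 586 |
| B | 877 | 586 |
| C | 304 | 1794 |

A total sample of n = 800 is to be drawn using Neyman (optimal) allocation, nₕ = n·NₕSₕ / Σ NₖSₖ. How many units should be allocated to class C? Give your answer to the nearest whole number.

358

Σ NₕSₕ = 274·586 + 877·586 + 304·1794 = 1219862.
Share for C: 545376/1219862 = 0.44708.
n_C = 800 × 0.44708 = 357.664... → 358.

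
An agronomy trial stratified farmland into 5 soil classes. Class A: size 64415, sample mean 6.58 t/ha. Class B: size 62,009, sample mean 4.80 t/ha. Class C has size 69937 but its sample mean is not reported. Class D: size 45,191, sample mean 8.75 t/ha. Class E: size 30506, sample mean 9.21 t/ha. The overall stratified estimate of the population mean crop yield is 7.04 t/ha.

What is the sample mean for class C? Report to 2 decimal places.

7.40

N = 64415 + 62009 + 69937 + 45191 + 30506 = 272058.
Overall total = μ·N = 7.04·272058 = 1915288.32.
Subtract the known strata: 64415·6.58 + 62009·4.80 + 45191·8.75 + 30506·9.21 = 1397875.41.
Remaining total for class C: 1915288.32 − 1397875.41 = 517412.91.
Divide by its size: 517412.91 / 69937 = 7.3983... → 7.40.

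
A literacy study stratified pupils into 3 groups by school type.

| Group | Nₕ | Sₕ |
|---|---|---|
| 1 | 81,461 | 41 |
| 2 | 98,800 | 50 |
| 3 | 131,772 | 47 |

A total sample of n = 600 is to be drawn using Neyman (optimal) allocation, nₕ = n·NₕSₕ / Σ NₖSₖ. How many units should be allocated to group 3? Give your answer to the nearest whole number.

Σ NₕSₕ = 81461·41 + 98800·50 + 131772·47 = 14473185.
Share for 3: 6193284/14473185 = 0.42791.
n_3 = 600 × 0.42791 = 256.749... → 257.

257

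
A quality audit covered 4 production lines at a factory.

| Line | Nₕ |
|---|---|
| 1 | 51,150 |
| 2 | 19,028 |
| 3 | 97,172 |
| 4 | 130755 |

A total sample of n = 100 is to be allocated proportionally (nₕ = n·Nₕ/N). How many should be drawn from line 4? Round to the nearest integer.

44

Share of line 4 = 130755/298105 = 0.43862.
Allocate 100 × 0.43862 = 43.862... → 44.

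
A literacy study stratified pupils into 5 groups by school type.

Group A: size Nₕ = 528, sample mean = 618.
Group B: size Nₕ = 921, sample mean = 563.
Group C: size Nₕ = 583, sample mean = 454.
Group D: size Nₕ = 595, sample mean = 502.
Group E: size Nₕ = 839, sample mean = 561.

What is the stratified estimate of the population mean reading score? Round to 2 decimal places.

542.09

x̄_st = (Σ Nₕx̄ₕ) / (Σ Nₕ) = (528·618 + 921·563 + 583·454 + 595·502 + 839·561) / 3466
= 1878878 / 3466 = 542.0883... → 542.09.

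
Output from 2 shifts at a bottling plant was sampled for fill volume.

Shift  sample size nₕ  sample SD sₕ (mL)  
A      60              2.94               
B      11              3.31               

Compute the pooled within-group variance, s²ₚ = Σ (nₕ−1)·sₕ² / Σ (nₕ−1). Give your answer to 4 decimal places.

A: (60−1)·2.94² = 59·8.6436 = 509.9724
B: (11−1)·3.31² = 10·10.9561 = 109.561
Numerator = 619.5334; denominator = Σ(nₕ−1) = 69.
s²ₚ = 619.5334/69 = 8.978745... → 8.9787.

8.9787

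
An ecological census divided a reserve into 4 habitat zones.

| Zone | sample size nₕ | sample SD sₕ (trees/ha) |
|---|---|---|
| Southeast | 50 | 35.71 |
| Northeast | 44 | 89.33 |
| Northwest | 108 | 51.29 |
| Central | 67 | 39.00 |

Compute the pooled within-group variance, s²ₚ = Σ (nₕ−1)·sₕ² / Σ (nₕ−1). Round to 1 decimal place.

Southeast: (50−1)·35.71² = 49·1275.2041 = 62485.0009
Northeast: (44−1)·89.33² = 43·7979.8489 = 343133.5027
Northwest: (108−1)·51.29² = 107·2630.6641 = 281481.0587
Central: (67−1)·39.00² = 66·1521 = 100386
Numerator = 787485.5623; denominator = Σ(nₕ−1) = 265.
s²ₚ = 787485.5623/265 = 2971.644... → 2971.6.

2971.6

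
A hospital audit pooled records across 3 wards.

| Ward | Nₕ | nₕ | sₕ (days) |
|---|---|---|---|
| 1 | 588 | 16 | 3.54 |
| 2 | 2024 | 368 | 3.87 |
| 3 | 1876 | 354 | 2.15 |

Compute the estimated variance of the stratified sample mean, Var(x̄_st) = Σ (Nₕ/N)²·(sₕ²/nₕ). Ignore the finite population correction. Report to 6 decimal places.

N = 4488; Wₕ = Nₕ/N.
ward 1: (588/4488)²·3.54²/16 = 0.013444216
ward 2: (2024/4488)²·3.87²/368 = 0.008277314
ward 3: (1876/4488)²·2.15²/354 = 0.002281569
Sum = 0.024003100 → 0.024003.

0.024003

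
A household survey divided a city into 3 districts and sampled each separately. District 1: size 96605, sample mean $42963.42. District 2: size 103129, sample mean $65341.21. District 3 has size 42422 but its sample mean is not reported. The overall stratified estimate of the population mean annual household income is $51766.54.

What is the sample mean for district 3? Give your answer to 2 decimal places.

38812.96

N = 96605 + 103129 + 42422 = 242156.
Overall total = μ·N = 51766.54·242156 = 12535578260.24.
Subtract the known strata: 96605·42963.42 + 103129·65341.21 = 10889054835.19.
Remaining total for district 3: 12535578260.24 − 10889054835.19 = 1646523425.05.
Divide by its size: 1646523425.05 / 42422 = 38812.9608... → 38812.96.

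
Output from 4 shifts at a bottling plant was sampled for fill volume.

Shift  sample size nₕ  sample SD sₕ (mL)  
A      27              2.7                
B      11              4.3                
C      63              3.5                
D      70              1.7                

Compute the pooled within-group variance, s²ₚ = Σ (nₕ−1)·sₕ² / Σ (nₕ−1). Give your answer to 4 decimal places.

7.9841

A: (27−1)·2.7² = 26·7.29 = 189.54
B: (11−1)·4.3² = 10·18.49 = 184.9
C: (63−1)·3.5² = 62·12.25 = 759.5
D: (70−1)·1.7² = 69·2.89 = 199.41
Numerator = 1333.35; denominator = Σ(nₕ−1) = 167.
s²ₚ = 1333.35/167 = 7.984132... → 7.9841.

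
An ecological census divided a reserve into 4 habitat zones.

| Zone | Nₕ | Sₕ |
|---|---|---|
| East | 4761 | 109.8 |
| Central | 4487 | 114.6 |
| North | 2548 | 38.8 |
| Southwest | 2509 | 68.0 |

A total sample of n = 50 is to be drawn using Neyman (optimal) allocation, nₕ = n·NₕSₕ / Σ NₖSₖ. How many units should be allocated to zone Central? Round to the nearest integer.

East: NₕSₕ = 4761·109.8 = 522757.8
Central: NₕSₕ = 4487·114.6 = 514210.2
North: NₕSₕ = 2548·38.8 = 98862.4
Southwest: NₕSₕ = 2509·68.0 = 170612
Σ NₕSₕ = 1306442.4.
n_Central = 50·514210.2/1306442.4 = 19.680... → 20.

20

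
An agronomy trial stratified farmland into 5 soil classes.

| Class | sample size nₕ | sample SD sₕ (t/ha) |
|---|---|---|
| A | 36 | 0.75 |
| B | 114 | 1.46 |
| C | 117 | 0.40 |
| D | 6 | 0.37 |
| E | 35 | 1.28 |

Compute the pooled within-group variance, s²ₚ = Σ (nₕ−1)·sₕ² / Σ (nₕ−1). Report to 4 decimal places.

A: (36−1)·0.75² = 35·0.5625 = 19.6875
B: (114−1)·1.46² = 113·2.1316 = 240.8708
C: (117−1)·0.40² = 116·0.16 = 18.56
D: (6−1)·0.37² = 5·0.1369 = 0.6845
E: (35−1)·1.28² = 34·1.6384 = 55.7056
Numerator = 335.5084; denominator = Σ(nₕ−1) = 303.
s²ₚ = 335.5084/303 = 1.107288... → 1.1073.

1.1073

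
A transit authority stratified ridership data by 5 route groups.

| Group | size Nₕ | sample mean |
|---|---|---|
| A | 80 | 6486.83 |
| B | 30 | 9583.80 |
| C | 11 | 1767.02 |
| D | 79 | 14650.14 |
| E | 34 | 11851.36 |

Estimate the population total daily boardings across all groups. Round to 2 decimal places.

Population total = Σ Nₕ·x̄ₕ (each stratum's size times its mean).
80·6486.83 + 30·9583.80 + 11·1767.02 + 79·14650.14 + 34·11851.36 = 518946.4 + 287514 + 19437.22 + 1157361.06 + 402946.24 = 2386204.92.

2386204.92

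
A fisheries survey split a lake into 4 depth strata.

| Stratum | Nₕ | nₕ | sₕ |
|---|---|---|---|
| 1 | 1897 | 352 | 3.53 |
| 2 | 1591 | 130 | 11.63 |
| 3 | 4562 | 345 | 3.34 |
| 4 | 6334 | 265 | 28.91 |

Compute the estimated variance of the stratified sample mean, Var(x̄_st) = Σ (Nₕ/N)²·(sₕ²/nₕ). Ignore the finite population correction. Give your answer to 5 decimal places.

0.62817

N = 14384. Term for each stratum: Wₕ²sₕ²/nₕ.
Var(x̄_st) = 0.00061572 + 0.01272908 + 0.00325256 + 0.61157127 = 0.62816863 → 0.62817.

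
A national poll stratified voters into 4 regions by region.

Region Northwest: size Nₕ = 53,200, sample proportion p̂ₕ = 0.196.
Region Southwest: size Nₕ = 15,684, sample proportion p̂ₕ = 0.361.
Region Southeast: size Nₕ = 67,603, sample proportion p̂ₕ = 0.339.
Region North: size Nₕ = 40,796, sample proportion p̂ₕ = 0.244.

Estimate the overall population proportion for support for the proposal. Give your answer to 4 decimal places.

0.2762

Wₕ = Nₕ/N with N = 177283: 0.3001, 0.0885, 0.3813, 0.2301.
p̂_st = 0.3001·0.196 + 0.0885·0.361 + 0.3813·0.339 + 0.2301·0.244 ≈ 0.276173... → 0.2762.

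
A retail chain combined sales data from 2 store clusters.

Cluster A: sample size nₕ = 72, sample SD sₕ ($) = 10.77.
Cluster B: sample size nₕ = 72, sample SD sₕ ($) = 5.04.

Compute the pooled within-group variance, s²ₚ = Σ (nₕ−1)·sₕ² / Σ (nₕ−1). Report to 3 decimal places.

A: (72−1)·10.77² = 71·115.9929 = 8235.4959
B: (72−1)·5.04² = 71·25.4016 = 1803.5136
Numerator = 10039.0095; denominator = Σ(nₕ−1) = 142.
s²ₚ = 10039.0095/142 = 70.69725 → 70.697.

70.697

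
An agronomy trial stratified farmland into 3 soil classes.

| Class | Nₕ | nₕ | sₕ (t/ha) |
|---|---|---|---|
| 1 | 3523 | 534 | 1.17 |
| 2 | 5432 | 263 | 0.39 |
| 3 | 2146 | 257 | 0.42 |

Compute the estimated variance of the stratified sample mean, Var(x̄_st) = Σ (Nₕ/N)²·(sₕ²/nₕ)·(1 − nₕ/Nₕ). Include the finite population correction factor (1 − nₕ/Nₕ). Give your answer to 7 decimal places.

0.0003734

N = 11101. Term for each stratum: Wₕ²sₕ²/nₕ·(1−nₕ/Nₕ).
Var(x̄_st) = 0.0002190508 + 0.0001317697 + 0.0000225789 = 0.0003733994 → 0.0003734.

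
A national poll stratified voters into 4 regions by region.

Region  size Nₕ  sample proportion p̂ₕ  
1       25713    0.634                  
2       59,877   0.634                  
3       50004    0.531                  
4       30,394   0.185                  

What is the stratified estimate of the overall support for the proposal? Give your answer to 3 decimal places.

N = 25713 + 59877 + 50004 + 30394 = 165988.
Overall proportion = Σ (Nₕ/N)·p̂ₕ.
Σ Nₕp̂ₕ = 16302.042 + 37962.018 + 26552.124 + 5622.89 = 86439.074.
86439.074 / 165988 = 0.52075... → 0.521.

0.521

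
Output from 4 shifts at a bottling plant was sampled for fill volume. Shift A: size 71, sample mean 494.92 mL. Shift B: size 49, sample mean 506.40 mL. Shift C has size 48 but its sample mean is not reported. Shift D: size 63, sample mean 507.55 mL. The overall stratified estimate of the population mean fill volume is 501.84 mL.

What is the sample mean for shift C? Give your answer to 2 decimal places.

499.93

Σ Nₕx̄ₕ = N·μ, so 48·x̄_C = 231·501.84 − (71·494.92 + 49·506.40 + 63·507.55).
= 115925.04 − 91928.57 = 23996.47.
x̄_C = 23996.47 / 48 = 499.9265... → 499.93.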